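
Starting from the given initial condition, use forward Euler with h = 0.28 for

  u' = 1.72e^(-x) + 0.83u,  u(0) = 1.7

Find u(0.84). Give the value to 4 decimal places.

4.6372

Euler: u_{n+1} = u_n + h·f(x_n, u_n).
x=0.000000, u=1.700000: f=3.131000 → u ← 1.700000 + 0.28·3.131000 = 2.576680
x=0.280000, u=2.576680: f=3.438592 → u ← 2.576680 + 0.28·3.438592 = 3.539486
x=0.560000, u=3.539486: f=3.920253 → u ← 3.539486 + 0.28·3.920253 = 4.637157
u(0.84) ≈ 4.6372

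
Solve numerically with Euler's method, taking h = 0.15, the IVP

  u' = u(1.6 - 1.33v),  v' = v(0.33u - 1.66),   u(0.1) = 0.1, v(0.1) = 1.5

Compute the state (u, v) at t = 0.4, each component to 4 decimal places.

0.0954, 0.8569

Euler on (u,v): u_{n+1} = u_n + h·u', v_{n+1} = v_n + h·v'.
0.100000: (0.100000, 1.500000); f=(-0.039500, -2.440500) → (0.094075, 1.133925)
0.250000: (0.094075, 1.133925); f=(0.008644, -1.847113) → (0.095372, 0.856858)
(u(0.4), v(0.4)) ≈ (0.0954, 0.8569)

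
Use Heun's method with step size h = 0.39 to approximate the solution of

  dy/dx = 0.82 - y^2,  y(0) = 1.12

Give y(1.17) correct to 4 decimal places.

0.9383

Heun: k1 = f(x_n, y_n); k2 = f(x_n + h, y_n + h·k1); y_{n+1} = y_n + (h/2)·(k1 + k2).
x=0.000000, y=1.120000:
  k1 = f(0.000000, 1.120000) = -0.434400
  k2 = f(0.390000, 0.950584) = -0.083610
  y ← 1.120000 + (0.39/2)·(-0.434400 + (-0.083610)) = 1.018988
x=0.390000, y=1.018988:
  k1 = f(0.390000, 1.018988) = -0.218337
  k2 = f(0.780000, 0.933837) = -0.052051
  y ← 1.018988 + (0.39/2)·(-0.218337 + (-0.052051)) = 0.966262
x=0.780000, y=0.966262:
  k1 = f(0.780000, 0.966262) = -0.113663
  k2 = f(1.170000, 0.921934) = -0.029962
  y ← 0.966262 + (0.39/2)·(-0.113663 + (-0.029962)) = 0.938256
y(1.17) ≈ 0.9383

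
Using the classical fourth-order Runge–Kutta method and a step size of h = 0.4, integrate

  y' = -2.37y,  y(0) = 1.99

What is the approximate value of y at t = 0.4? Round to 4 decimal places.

RK4: k1 = f(t_n, y_n); k2 = f(t_n + h/2, y_n + (h/2)·k1); k3 = f(t_n + h/2, y_n + (h/2)·k2); k4 = f(t_n + h, y_n + h·k3); y_{n+1} = y_n + (h/6)·(k1 + 2k2 + 2k3 + k4).
t=0.000000, y=1.990000:
  k1 = f(0.000000, 1.990000) = -4.716300
  k2 = f(0.200000, 1.046740) = -2.480774
  k3 = f(0.200000, 1.493845) = -3.540413
  k4 = f(0.400000, 0.573835) = -1.359988
  y ← 1.990000 + (0.4/6)·(k1 + 2k2 + 2k3 + k4) = 0.782089
y(0.4) ≈ 0.7821

0.7821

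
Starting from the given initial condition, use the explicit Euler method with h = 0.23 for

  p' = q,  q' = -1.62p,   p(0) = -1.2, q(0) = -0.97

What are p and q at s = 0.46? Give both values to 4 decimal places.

Euler on (p,q): p_{n+1} = p_n + h·p', q_{n+1} = q_n + h·q'.
0.000000: (-1.200000, -0.970000); f=(-0.970000, 1.944000) → (-1.423100, -0.522880)
0.230000: (-1.423100, -0.522880); f=(-0.522880, 2.305422) → (-1.543362, 0.007367)
(p(0.46), q(0.46)) ≈ (-1.5434, 0.0074)

-1.5434, 0.0074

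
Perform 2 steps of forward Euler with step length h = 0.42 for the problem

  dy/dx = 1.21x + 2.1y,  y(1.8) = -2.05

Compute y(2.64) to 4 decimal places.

-4.4112

Euler: y_{n+1} = y_n + h·f(x_n, y_n).
x=1.800000, y=-2.050000: f=-2.127000 → y ← -2.050000 + 0.42·(-2.127000) = -2.943340
x=2.220000, y=-2.943340: f=-3.494814 → y ← -2.943340 + 0.42·(-3.494814) = -4.411162
y(2.64) ≈ -4.4112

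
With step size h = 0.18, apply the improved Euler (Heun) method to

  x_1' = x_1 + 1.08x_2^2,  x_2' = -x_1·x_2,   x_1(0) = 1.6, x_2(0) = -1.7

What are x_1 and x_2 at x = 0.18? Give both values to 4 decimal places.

2.3878, -1.1883

Heun on (x_1,x_2): k1 = f(x_n, state_n); k2 = f(x_n + h, state_n + h·k1); state_{n+1} = state_n + (h/2)·(k1 + k2).
0.000000: (1.600000, -1.700000)
  k1 = (4.721200, 2.720000)
  predictor → (2.449816, -1.210400)
  k2 = (4.032090, 2.965257)
  → (2.387796, -1.188327)
(x_1(0.18), x_2(0.18)) ≈ (2.3878, -1.1883)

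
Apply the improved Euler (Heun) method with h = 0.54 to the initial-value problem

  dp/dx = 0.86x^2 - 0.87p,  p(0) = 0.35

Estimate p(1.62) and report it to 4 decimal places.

1.0692

Heun: k1 = f(x_n, p_n); k2 = f(x_n + h, p_n + h·k1); p_{n+1} = p_n + (h/2)·(k1 + k2).
x=0.000000, p=0.350000:
  k1 = f(0.000000, 0.350000) = -0.304500
  k2 = f(0.540000, 0.185570) = 0.089330
  p ← 0.350000 + (0.54/2)·(-0.304500 + 0.089330) = 0.291904
x=0.540000, p=0.291904:
  k1 = f(0.540000, 0.291904) = -0.003181
  k2 = f(1.080000, 0.290187) = 0.750642
  p ← 0.291904 + (0.54/2)·(-0.003181 + 0.750642) = 0.493719
x=1.080000, p=0.493719:
  k1 = f(1.080000, 0.493719) = 0.573569
  k2 = f(1.620000, 0.803446) = 1.557986
  p ← 0.493719 + (0.54/2)·(0.573569 + 1.557986) = 1.069238
p(1.62) ≈ 1.0692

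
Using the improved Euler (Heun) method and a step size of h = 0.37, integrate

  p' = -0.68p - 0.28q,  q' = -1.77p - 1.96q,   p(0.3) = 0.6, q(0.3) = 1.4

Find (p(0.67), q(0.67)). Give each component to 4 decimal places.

Heun on (p,q): k1 = f(s_n, state_n); k2 = f(s_n + h, state_n + h·k1); state_{n+1} = state_n + (h/2)·(k1 + k2).
0.300000: (0.600000, 1.400000)
  k1 = (-0.800000, -3.806000)
  predictor → (0.304000, -0.008220)
  k2 = (-0.204418, -0.521969)
  → (0.414183, 0.599326)
(p(0.67), q(0.67)) ≈ (0.4142, 0.5993)

0.4142, 0.5993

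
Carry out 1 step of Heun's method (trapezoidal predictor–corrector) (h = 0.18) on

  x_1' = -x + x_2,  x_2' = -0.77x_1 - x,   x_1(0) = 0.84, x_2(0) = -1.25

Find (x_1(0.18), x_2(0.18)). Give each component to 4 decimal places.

Heun on (x_1,x_2): k1 = f(x_n, state_n); k2 = f(x_n + h, state_n + h·k1); state_{n+1} = state_n + (h/2)·(k1 + k2).
0.000000: (0.840000, -1.250000)
  k1 = (-1.250000, -0.646800)
  predictor → (0.615000, -1.366424)
  k2 = (-1.546424, -0.653550)
  → (0.588322, -1.367031)
(x_1(0.18), x_2(0.18)) ≈ (0.5883, -1.3670)

0.5883, -1.3670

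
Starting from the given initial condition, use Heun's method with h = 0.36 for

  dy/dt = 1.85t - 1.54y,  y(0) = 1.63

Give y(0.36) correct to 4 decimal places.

Heun: k1 = f(t_n, y_n); k2 = f(t_n + h, y_n + h·k1); y_{n+1} = y_n + (h/2)·(k1 + k2).
t=0.000000, y=1.630000:
  k1 = f(0.000000, 1.630000) = -2.510200
  k2 = f(0.360000, 0.726328) = -0.452545
  y ← 1.630000 + (0.36/2)·(-2.510200 + (-0.452545)) = 1.096706
y(0.36) ≈ 1.0967

1.0967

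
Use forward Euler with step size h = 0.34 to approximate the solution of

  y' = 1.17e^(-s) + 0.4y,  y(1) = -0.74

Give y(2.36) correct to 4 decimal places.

-0.7464

Euler: y_{n+1} = y_n + h·f(s_n, y_n).
s=1.000000, y=-0.740000: f=0.134419 → y ← -0.740000 + 0.34·0.134419 = -0.694298
s=1.340000, y=-0.694298: f=0.028640 → y ← -0.694298 + 0.34·0.028640 = -0.684560
s=1.680000, y=-0.684560: f=-0.055766 → y ← -0.684560 + 0.34·(-0.055766) = -0.703520
s=2.020000, y=-0.703520: f=-0.126201 → y ← -0.703520 + 0.34·(-0.126201) = -0.746429
y(2.36) ≈ -0.7464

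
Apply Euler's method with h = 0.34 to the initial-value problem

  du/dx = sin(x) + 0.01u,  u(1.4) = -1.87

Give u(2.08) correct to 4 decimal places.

Euler: u_{n+1} = u_n + h·f(x_n, u_n).
x=1.400000, u=-1.870000: f=0.966750 → u ← -1.870000 + 0.34·0.966750 = -1.541305
x=1.740000, u=-1.541305: f=0.970306 → u ← -1.541305 + 0.34·0.970306 = -1.211401
u(2.08) ≈ -1.2114

-1.2114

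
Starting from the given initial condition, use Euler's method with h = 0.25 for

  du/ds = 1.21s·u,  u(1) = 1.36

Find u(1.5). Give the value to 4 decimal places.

Euler: u_{n+1} = u_n + h·f(s_n, u_n).
s=1.000000, u=1.360000: f=1.645600 → u ← 1.360000 + 0.25·1.645600 = 1.771400
s=1.250000, u=1.771400: f=2.679242 → u ← 1.771400 + 0.25·2.679242 = 2.441211
u(1.5) ≈ 2.4412

2.4412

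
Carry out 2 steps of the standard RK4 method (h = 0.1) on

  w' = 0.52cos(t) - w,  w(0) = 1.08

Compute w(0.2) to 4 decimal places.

0.9778

RK4: k1 = f(t_n, w_n); k2 = f(t_n + h/2, w_n + (h/2)·k1); k3 = f(t_n + h/2, w_n + (h/2)·k2); k4 = f(t_n + h, w_n + h·k3); w_{n+1} = w_n + (h/6)·(k1 + 2k2 + 2k3 + k4).
t=0.000000, w=1.080000:
  k1 = f(0.000000, 1.080000) = -0.560000
  k2 = f(0.050000, 1.052000) = -0.532650
  k3 = f(0.050000, 1.053368) = -0.534017
  k4 = f(0.100000, 1.026598) = -0.509196
  w ← 1.080000 + (0.1/6)·(k1 + 2k2 + 2k3 + k4) = 1.026624
t=0.100000, w=1.026624:
  k1 = f(0.100000, 1.026624) = -0.509222
  k2 = f(0.150000, 1.001163) = -0.487002
  k3 = f(0.150000, 1.002274) = -0.488113
  k4 = f(0.200000, 0.977813) = -0.468179
  w ← 1.026624 + (0.1/6)·(k1 + 2k2 + 2k3 + k4) = 0.977831
w(0.2) ≈ 0.9778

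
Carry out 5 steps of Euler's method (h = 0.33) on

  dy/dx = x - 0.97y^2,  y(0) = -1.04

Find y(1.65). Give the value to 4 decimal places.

Euler: y_{n+1} = y_n + h·f(x_n, y_n).
x=0.000000, y=-1.040000: f=-1.049152 → y ← -1.040000 + 0.33·(-1.049152) = -1.386220
x=0.330000, y=-1.386220: f=-1.533958 → y ← -1.386220 + 0.33·(-1.533958) = -1.892426
x=0.660000, y=-1.892426: f=-2.813839 → y ← -1.892426 + 0.33·(-2.813839) = -2.820993
x=0.990000, y=-2.820993: f=-6.729263 → y ← -2.820993 + 0.33·(-6.729263) = -5.041650
x=1.320000, y=-5.041650: f=-23.335688 → y ← -5.041650 + 0.33·(-23.335688) = -12.742427
y(1.65) ≈ -12.7424

-12.7424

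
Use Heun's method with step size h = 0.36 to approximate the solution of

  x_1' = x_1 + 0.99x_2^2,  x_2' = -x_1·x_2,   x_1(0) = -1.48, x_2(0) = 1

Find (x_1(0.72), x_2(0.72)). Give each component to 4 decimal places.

-0.1181, 2.6020

Heun on (x_1,x_2): k1 = f(t_n, state_n); k2 = f(t_n + h, state_n + h·k1); state_{n+1} = state_n + (h/2)·(k1 + k2).
0.000000: (-1.480000, 1.000000)
  k1 = (-0.490000, 1.480000)
  predictor → (-1.656400, 1.532800)
  k2 = (0.669581, 2.538930)
  → (-1.447675, 1.723407)
0.360000: (-1.447675, 1.723407)
  k1 = (1.492756, 2.494934)
  predictor → (-0.910283, 2.621584)
  k2 = (5.893691, 2.386384)
  → (-0.118115, 2.602045)
(x_1(0.72), x_2(0.72)) ≈ (-0.1181, 2.6020)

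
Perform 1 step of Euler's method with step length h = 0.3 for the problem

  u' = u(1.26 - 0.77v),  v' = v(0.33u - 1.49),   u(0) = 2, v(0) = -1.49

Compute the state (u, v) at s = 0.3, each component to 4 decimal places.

3.4444, -1.1190

Euler on (u,v): u_{n+1} = u_n + h·u', v_{n+1} = v_n + h·v'.
0.000000: (2.000000, -1.490000); f=(4.814600, 1.236700) → (3.444380, -1.118990)
(u(0.3), v(0.3)) ≈ (3.4444, -1.1190)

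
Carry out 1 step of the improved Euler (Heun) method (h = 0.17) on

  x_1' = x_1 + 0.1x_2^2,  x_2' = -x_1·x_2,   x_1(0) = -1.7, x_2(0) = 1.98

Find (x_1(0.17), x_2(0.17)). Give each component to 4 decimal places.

Heun on (x_1,x_2): k1 = f(t_n, state_n); k2 = f(t_n + h, state_n + h·k1); state_{n+1} = state_n + (h/2)·(k1 + k2).
0.000000: (-1.700000, 1.980000)
  k1 = (-1.307960, 3.366000)
  predictor → (-1.922353, 2.552220)
  k2 = (-1.270971, 4.906268)
  → (-1.919209, 2.683143)
(x_1(0.17), x_2(0.17)) ≈ (-1.9192, 2.6831)

-1.9192, 2.6831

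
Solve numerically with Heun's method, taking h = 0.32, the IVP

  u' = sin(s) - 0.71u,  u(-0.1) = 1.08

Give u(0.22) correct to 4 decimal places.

Heun: k1 = f(s_n, u_n); k2 = f(s_n + h, u_n + h·k1); u_{n+1} = u_n + (h/2)·(k1 + k2).
s=-0.100000, u=1.080000:
  k1 = f(-0.100000, 1.080000) = -0.866633
  k2 = f(0.220000, 0.802677) = -0.351671
  u ← 1.080000 + (0.32/2)·(-0.866633 + (-0.351671)) = 0.885071
u(0.22) ≈ 0.8851

0.8851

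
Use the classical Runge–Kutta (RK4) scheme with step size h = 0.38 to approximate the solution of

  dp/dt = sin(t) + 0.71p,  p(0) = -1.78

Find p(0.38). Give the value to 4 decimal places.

RK4: k1 = f(t_n, p_n); k2 = f(t_n + h/2, p_n + (h/2)·k1); k3 = f(t_n + h/2, p_n + (h/2)·k2); k4 = f(t_n + h, p_n + h·k3); p_{n+1} = p_n + (h/6)·(k1 + 2k2 + 2k3 + k4).
t=0.000000, p=-1.780000:
  k1 = f(0.000000, -1.780000) = -1.263800
  k2 = f(0.190000, -2.020122) = -1.245428
  k3 = f(0.190000, -2.016631) = -1.242949
  k4 = f(0.380000, -2.252321) = -1.228227
  p ← -1.780000 + (0.38/6)·(k1 + 2k2 + 2k3 + k4) = -2.253023
p(0.38) ≈ -2.2530

-2.2530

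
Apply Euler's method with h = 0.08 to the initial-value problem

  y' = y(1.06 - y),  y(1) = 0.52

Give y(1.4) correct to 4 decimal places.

0.6315

Euler: y_{n+1} = y_n + h·f(t_n, y_n).
t=1.000000, y=0.520000: f=0.280800 → y ← 0.520000 + 0.08·0.280800 = 0.542464
t=1.080000, y=0.542464: f=0.280745 → y ← 0.542464 + 0.08·0.280745 = 0.564924
t=1.160000, y=0.564924: f=0.279680 → y ← 0.564924 + 0.08·0.279680 = 0.587298
t=1.240000, y=0.587298: f=0.277617 → y ← 0.587298 + 0.08·0.277617 = 0.609507
t=1.320000, y=0.609507: f=0.274579 → y ← 0.609507 + 0.08·0.274579 = 0.631474
y(1.4) ≈ 0.6315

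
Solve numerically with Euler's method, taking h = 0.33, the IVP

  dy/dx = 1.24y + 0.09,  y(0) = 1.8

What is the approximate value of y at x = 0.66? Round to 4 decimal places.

Euler: y_{n+1} = y_n + h·f(x_n, y_n).
x=0.000000, y=1.800000: f=2.322000 → y ← 1.800000 + 0.33·2.322000 = 2.566260
x=0.330000, y=2.566260: f=3.272162 → y ← 2.566260 + 0.33·3.272162 = 3.646074
y(0.66) ≈ 3.6461

3.6461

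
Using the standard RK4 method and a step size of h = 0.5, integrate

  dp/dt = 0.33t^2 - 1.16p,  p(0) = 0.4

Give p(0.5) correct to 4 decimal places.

0.2362

RK4: k1 = f(t_n, p_n); k2 = f(t_n + h/2, p_n + (h/2)·k1); k3 = f(t_n + h/2, p_n + (h/2)·k2); k4 = f(t_n + h, p_n + h·k3); p_{n+1} = p_n + (h/6)·(k1 + 2k2 + 2k3 + k4).
t=0.000000, p=0.400000:
  k1 = f(0.000000, 0.400000) = -0.464000
  k2 = f(0.250000, 0.284000) = -0.308815
  k3 = f(0.250000, 0.322796) = -0.353819
  k4 = f(0.500000, 0.223091) = -0.176285
  p ← 0.400000 + (0.5/6)·(k1 + 2k2 + 2k3 + k4) = 0.236204
p(0.5) ≈ 0.2362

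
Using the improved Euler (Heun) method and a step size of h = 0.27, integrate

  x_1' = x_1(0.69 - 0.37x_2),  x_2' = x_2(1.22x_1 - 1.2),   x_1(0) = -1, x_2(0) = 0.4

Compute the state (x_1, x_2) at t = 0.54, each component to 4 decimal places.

Heun on (x_1,x_2): k1 = f(t_n, state_n); k2 = f(t_n + h, state_n + h·k1); state_{n+1} = state_n + (h/2)·(k1 + k2).
0.000000: (-1.000000, 0.400000)
  k1 = (-0.542000, -0.968000)
  predictor → (-1.146340, 0.138640)
  k2 = (-0.732171, -0.360261)
  → (-1.172013, 0.220685)
0.270000: (-1.172013, 0.220685)
  k1 = (-0.712990, -0.580369)
  predictor → (-1.364520, 0.063985)
  k2 = (-0.909215, -0.183299)
  → (-1.391011, 0.117590)
(x_1(0.54), x_2(0.54)) ≈ (-1.3910, 0.1176)

-1.3910, 0.1176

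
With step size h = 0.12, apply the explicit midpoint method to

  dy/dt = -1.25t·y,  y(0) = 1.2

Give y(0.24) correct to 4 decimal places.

1.1574

Midpoint: k1 = f(t_n, y_n); k2 = f(t_n + h/2, y_n + (h/2)·k1); y_{n+1} = y_n + h·k2.
t=0.000000, y=1.200000:
  k1 = f(0.000000, 1.200000) = 0.000000
  k2 = f(0.060000, 1.200000) = -0.090000
  y ← 1.200000 + 0.12·(-0.090000) = 1.189200
t=0.120000, y=1.189200:
  k1 = f(0.120000, 1.189200) = -0.178380
  k2 = f(0.180000, 1.178497) = -0.265162
  y ← 1.189200 + 0.12·(-0.265162) = 1.157381
y(0.24) ≈ 1.1574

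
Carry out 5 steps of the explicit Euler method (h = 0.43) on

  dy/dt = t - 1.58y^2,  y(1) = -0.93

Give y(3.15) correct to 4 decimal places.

Euler: y_{n+1} = y_n + h·f(t_n, y_n).
t=1.000000, y=-0.930000: f=-0.366542 → y ← -0.930000 + 0.43·(-0.366542) = -1.087613
t=1.430000, y=-1.087613: f=-0.438985 → y ← -1.087613 + 0.43·(-0.438985) = -1.276377
t=1.860000, y=-1.276377: f=-0.714038 → y ← -1.276377 + 0.43·(-0.714038) = -1.583413
t=2.290000, y=-1.583413: f=-1.671371 → y ← -1.583413 + 0.43·(-1.671371) = -2.302102
t=2.720000, y=-2.302102: f=-5.653487 → y ← -2.302102 + 0.43·(-5.653487) = -4.733102
y(3.15) ≈ -4.7331

-4.7331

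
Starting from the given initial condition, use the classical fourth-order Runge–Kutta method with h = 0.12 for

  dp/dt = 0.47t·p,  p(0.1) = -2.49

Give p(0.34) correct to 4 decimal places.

RK4: k1 = f(t_n, p_n); k2 = f(t_n + h/2, p_n + (h/2)·k1); k3 = f(t_n + h/2, p_n + (h/2)·k2); k4 = f(t_n + h, p_n + h·k3); p_{n+1} = p_n + (h/6)·(k1 + 2k2 + 2k3 + k4).
t=0.100000, p=-2.490000:
  k1 = f(0.100000, -2.490000) = -0.117030
  k2 = f(0.160000, -2.497022) = -0.187776
  k3 = f(0.160000, -2.501267) = -0.188095
  k4 = f(0.220000, -2.512571) = -0.259800
  p ← -2.490000 + (0.12/6)·(k1 + 2k2 + 2k3 + k4) = -2.512571
t=0.220000, p=-2.512571:
  k1 = f(0.220000, -2.512571) = -0.259800
  k2 = f(0.280000, -2.528159) = -0.332706
  k3 = f(0.280000, -2.532534) = -0.333281
  k4 = f(0.340000, -2.552565) = -0.407900
  p ← -2.512571 + (0.12/6)·(k1 + 2k2 + 2k3 + k4) = -2.552565
p(0.34) ≈ -2.5526

-2.5526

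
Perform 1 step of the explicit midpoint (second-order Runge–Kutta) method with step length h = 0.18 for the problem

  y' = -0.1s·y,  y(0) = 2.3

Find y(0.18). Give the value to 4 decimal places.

Midpoint: k1 = f(s_n, y_n); k2 = f(s_n + h/2, y_n + (h/2)·k1); y_{n+1} = y_n + h·k2.
s=0.000000, y=2.300000:
  k1 = f(0.000000, 2.300000) = 0.000000
  k2 = f(0.090000, 2.300000) = -0.020700
  y ← 2.300000 + 0.18·(-0.020700) = 2.296274
y(0.18) ≈ 2.2963

2.2963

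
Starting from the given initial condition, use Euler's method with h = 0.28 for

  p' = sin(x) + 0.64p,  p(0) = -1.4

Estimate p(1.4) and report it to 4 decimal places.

-2.3604

Euler: p_{n+1} = p_n + h·f(x_n, p_n).
x=0.000000, p=-1.400000: f=-0.896000 → p ← -1.400000 + 0.28·(-0.896000) = -1.650880
x=0.280000, p=-1.650880: f=-0.780208 → p ← -1.650880 + 0.28·(-0.780208) = -1.869338
x=0.560000, p=-1.869338: f=-0.665190 → p ← -1.869338 + 0.28·(-0.665190) = -2.055591
x=0.840000, p=-2.055591: f=-0.570935 → p ← -2.055591 + 0.28·(-0.570935) = -2.215453
x=1.120000, p=-2.215453: f=-0.517790 → p ← -2.215453 + 0.28·(-0.517790) = -2.360434
p(1.4) ≈ -2.3604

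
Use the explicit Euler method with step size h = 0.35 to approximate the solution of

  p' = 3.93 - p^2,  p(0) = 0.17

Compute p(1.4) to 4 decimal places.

1.9987

Euler: p_{n+1} = p_n + h·f(t_n, p_n).
t=0.000000, p=0.170000: f=3.901100 → p ← 0.170000 + 0.35·3.901100 = 1.535385
t=0.350000, p=1.535385: f=1.572593 → p ← 1.535385 + 0.35·1.572593 = 2.085793
t=0.700000, p=2.085793: f=-0.420530 → p ← 2.085793 + 0.35·(-0.420530) = 1.938607
t=1.050000, p=1.938607: f=0.171803 → p ← 1.938607 + 0.35·0.171803 = 1.998738
p(1.4) ≈ 1.9987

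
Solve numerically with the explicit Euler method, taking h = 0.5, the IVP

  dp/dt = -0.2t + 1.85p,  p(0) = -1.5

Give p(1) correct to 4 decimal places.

Euler: p_{n+1} = p_n + h·f(t_n, p_n).
t=0.000000, p=-1.500000: f=-2.775000 → p ← -1.500000 + 0.5·(-2.775000) = -2.887500
t=0.500000, p=-2.887500: f=-5.441875 → p ← -2.887500 + 0.5·(-5.441875) = -5.608438
p(1) ≈ -5.6084

-5.6084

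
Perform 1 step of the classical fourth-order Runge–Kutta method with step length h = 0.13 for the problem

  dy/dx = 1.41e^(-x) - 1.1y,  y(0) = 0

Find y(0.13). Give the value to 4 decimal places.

RK4: k1 = f(x_n, y_n); k2 = f(x_n + h/2, y_n + (h/2)·k1); k3 = f(x_n + h/2, y_n + (h/2)·k2); k4 = f(x_n + h, y_n + h·k3); y_{n+1} = y_n + (h/6)·(k1 + 2k2 + 2k3 + k4).
x=0.000000, y=0.000000:
  k1 = f(0.000000, 0.000000) = 1.410000
  k2 = f(0.065000, 0.091650) = 1.220450
  k3 = f(0.065000, 0.079329) = 1.234003
  k4 = f(0.130000, 0.160420) = 1.061652
  y ← 0.000000 + (0.13/6)·(k1 + 2k2 + 2k3 + k4) = 0.159912
y(0.13) ≈ 0.1599

0.1599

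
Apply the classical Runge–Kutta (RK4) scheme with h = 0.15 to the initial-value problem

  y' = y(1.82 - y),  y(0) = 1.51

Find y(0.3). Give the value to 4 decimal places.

RK4: k1 = f(t_n, y_n); k2 = f(t_n + h/2, y_n + (h/2)·k1); k3 = f(t_n + h/2, y_n + (h/2)·k2); k4 = f(t_n + h, y_n + h·k3); y_{n+1} = y_n + (h/6)·(k1 + 2k2 + 2k3 + k4).
t=0.000000, y=1.510000:
  k1 = f(0.000000, 1.510000) = 0.468100
  k2 = f(0.075000, 1.545108) = 0.424738
  k3 = f(0.075000, 1.541855) = 0.428859
  k4 = f(0.150000, 1.574329) = 0.386767
  y ← 1.510000 + (0.15/6)·(k1 + 2k2 + 2k3 + k4) = 1.574052
t=0.150000, y=1.574052:
  k1 = f(0.150000, 1.574052) = 0.387136
  k2 = f(0.225000, 1.603087) = 0.347731
  k3 = f(0.225000, 1.600131) = 0.351819
  k4 = f(0.300000, 1.626824) = 0.314263
  y ← 1.574052 + (0.15/6)·(k1 + 2k2 + 2k3 + k4) = 1.626564
y(0.3) ≈ 1.6266

1.6266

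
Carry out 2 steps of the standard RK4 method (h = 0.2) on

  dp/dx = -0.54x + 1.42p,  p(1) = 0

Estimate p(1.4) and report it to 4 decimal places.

RK4: k1 = f(x_n, p_n); k2 = f(x_n + h/2, p_n + (h/2)·k1); k3 = f(x_n + h/2, p_n + (h/2)·k2); k4 = f(x_n + h, p_n + h·k3); p_{n+1} = p_n + (h/6)·(k1 + 2k2 + 2k3 + k4).
x=1.000000, p=0.000000:
  k1 = f(1.000000, 0.000000) = -0.540000
  k2 = f(1.100000, -0.054000) = -0.670680
  k3 = f(1.100000, -0.067068) = -0.689237
  k4 = f(1.200000, -0.137847) = -0.843743
  p ← 0.000000 + (0.2/6)·(k1 + 2k2 + 2k3 + k4) = -0.136786
x=1.200000, p=-0.136786:
  k1 = f(1.200000, -0.136786) = -0.842236
  k2 = f(1.300000, -0.221009) = -1.015833
  k3 = f(1.300000, -0.238369) = -1.040484
  k4 = f(1.400000, -0.344883) = -1.245733
  p ← -0.136786 + (0.2/6)·(k1 + 2k2 + 2k3 + k4) = -0.343473
p(1.4) ≈ -0.3435

-0.3435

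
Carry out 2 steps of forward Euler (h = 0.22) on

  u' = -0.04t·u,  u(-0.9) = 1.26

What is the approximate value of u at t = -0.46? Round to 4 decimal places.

Euler: u_{n+1} = u_n + h·f(t_n, u_n).
t=-0.900000, u=1.260000: f=0.045360 → u ← 1.260000 + 0.22·0.045360 = 1.269979
t=-0.680000, u=1.269979: f=0.034543 → u ← 1.269979 + 0.22·0.034543 = 1.277579
u(-0.46) ≈ 1.2776

1.2776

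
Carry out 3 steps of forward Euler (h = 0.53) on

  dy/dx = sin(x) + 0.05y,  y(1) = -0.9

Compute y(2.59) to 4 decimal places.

0.5079

Euler: y_{n+1} = y_n + h·f(x_n, y_n).
x=1.000000, y=-0.900000: f=0.796471 → y ← -0.900000 + 0.53·0.796471 = -0.477870
x=1.530000, y=-0.477870: f=0.975274 → y ← -0.477870 + 0.53·0.975274 = 0.039025
x=2.060000, y=0.039025: f=0.884659 → y ← 0.039025 + 0.53·0.884659 = 0.507894
y(2.59) ≈ 0.5079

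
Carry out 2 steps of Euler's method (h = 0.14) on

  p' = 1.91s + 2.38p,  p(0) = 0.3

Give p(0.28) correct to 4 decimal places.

Euler: p_{n+1} = p_n + h·f(s_n, p_n).
s=0.000000, p=0.300000: f=0.714000 → p ← 0.300000 + 0.14·0.714000 = 0.399960
s=0.140000, p=0.399960: f=1.219305 → p ← 0.399960 + 0.14·1.219305 = 0.570663
p(0.28) ≈ 0.5707

0.5707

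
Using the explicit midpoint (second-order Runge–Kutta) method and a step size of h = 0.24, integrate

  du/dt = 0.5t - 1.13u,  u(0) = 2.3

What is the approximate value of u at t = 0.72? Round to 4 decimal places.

1.1347

Midpoint: k1 = f(t_n, u_n); k2 = f(t_n + h/2, u_n + (h/2)·k1); u_{n+1} = u_n + h·k2.
t=0.000000, u=2.300000:
  k1 = f(0.000000, 2.300000) = -2.599000
  k2 = f(0.120000, 1.988120) = -2.186576
  u ← 2.300000 + 0.24·(-2.186576) = 1.775222
t=0.240000, u=1.775222:
  k1 = f(0.240000, 1.775222) = -1.886001
  k2 = f(0.360000, 1.548902) = -1.570259
  u ← 1.775222 + 0.24·(-1.570259) = 1.398360
t=0.480000, u=1.398360:
  k1 = f(0.480000, 1.398360) = -1.340146
  k2 = f(0.600000, 1.237542) = -1.098423
  u ← 1.398360 + 0.24·(-1.098423) = 1.134738
u(0.72) ≈ 1.1347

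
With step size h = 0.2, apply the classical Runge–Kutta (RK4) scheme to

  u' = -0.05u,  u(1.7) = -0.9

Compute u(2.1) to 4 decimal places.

RK4: k1 = f(x_n, u_n); k2 = f(x_n + h/2, u_n + (h/2)·k1); k3 = f(x_n + h/2, u_n + (h/2)·k2); k4 = f(x_n + h, u_n + h·k3); u_{n+1} = u_n + (h/6)·(k1 + 2k2 + 2k3 + k4).
x=1.700000, u=-0.900000:
  k1 = f(1.700000, -0.900000) = 0.045000
  k2 = f(1.800000, -0.895500) = 0.044775
  k3 = f(1.800000, -0.895522) = 0.044776
  k4 = f(1.900000, -0.891045) = 0.044552
  u ← -0.900000 + (0.2/6)·(k1 + 2k2 + 2k3 + k4) = -0.891045
x=1.900000, u=-0.891045:
  k1 = f(1.900000, -0.891045) = 0.044552
  k2 = f(2.000000, -0.886590) = 0.044329
  k3 = f(2.000000, -0.886612) = 0.044331
  k4 = f(2.100000, -0.882179) = 0.044109
  u ← -0.891045 + (0.2/6)·(k1 + 2k2 + 2k3 + k4) = -0.882179
u(2.1) ≈ -0.8822

-0.8822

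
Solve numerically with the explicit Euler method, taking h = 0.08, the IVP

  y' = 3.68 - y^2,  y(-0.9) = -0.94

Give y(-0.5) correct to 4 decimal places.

Euler: y_{n+1} = y_n + h·f(s_n, y_n).
s=-0.900000, y=-0.940000: f=2.796400 → y ← -0.940000 + 0.08·2.796400 = -0.716288
s=-0.820000, y=-0.716288: f=3.166932 → y ← -0.716288 + 0.08·3.166932 = -0.462933
s=-0.740000, y=-0.462933: f=3.465693 → y ← -0.462933 + 0.08·3.465693 = -0.185678
s=-0.660000, y=-0.185678: f=3.645524 → y ← -0.185678 + 0.08·3.645524 = 0.105964
s=-0.580000, y=0.105964: f=3.668772 → y ← 0.105964 + 0.08·3.668772 = 0.399466
y(-0.5) ≈ 0.3995

0.3995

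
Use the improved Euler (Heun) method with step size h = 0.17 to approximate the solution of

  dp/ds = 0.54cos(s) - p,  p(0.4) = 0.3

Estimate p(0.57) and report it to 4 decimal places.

Heun: k1 = f(s_n, p_n); k2 = f(s_n + h, p_n + h·k1); p_{n+1} = p_n + (h/2)·(k1 + k2).
s=0.400000, p=0.300000:
  k1 = f(0.400000, 0.300000) = 0.197373
  k2 = f(0.570000, 0.333553) = 0.121073
  p ← 0.300000 + (0.17/2)·(0.197373 + 0.121073) = 0.327068
p(0.57) ≈ 0.3271

0.3271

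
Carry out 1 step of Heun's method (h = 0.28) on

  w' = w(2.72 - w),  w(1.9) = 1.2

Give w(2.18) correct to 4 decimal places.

1.6971

Heun: k1 = f(x_n, w_n); k2 = f(x_n + h, w_n + h·k1); w_{n+1} = w_n + (h/2)·(k1 + k2).
x=1.900000, w=1.200000:
  k1 = f(1.900000, 1.200000) = 1.824000
  k2 = f(2.180000, 1.710720) = 1.726595
  w ← 1.200000 + (0.28/2)·(1.824000 + 1.726595) = 1.697083
w(2.18) ≈ 1.6971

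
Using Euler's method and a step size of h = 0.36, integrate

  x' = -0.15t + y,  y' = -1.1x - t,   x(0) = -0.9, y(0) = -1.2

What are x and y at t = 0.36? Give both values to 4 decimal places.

Euler on (x,y): x_{n+1} = x_n + h·x', y_{n+1} = y_n + h·y'.
0.000000: (-0.900000, -1.200000); f=(-1.200000, 0.990000) → (-1.332000, -0.843600)
(x(0.36), y(0.36)) ≈ (-1.3320, -0.8436)

-1.3320, -0.8436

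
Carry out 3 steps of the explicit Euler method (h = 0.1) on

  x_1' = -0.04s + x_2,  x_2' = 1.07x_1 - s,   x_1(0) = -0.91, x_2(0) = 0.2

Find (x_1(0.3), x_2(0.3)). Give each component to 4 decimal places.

-0.8812, -0.1168

Euler on (x_1,x_2): x_1_{n+1} = x_1_n + h·x_1', x_2_{n+1} = x_2_n + h·x_2'.
0.000000: (-0.910000, 0.200000); f=(0.200000, -0.973700) → (-0.890000, 0.102630)
0.100000: (-0.890000, 0.102630); f=(0.098630, -1.052300) → (-0.880137, -0.002600)
0.200000: (-0.880137, -0.002600); f=(-0.010600, -1.141747) → (-0.881197, -0.116775)
(x_1(0.3), x_2(0.3)) ≈ (-0.8812, -0.1168)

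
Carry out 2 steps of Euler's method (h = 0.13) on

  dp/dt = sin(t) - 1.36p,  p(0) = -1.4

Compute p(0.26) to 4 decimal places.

-0.9319

Euler: p_{n+1} = p_n + h·f(t_n, p_n).
t=0.000000, p=-1.400000: f=1.904000 → p ← -1.400000 + 0.13·1.904000 = -1.152480
t=0.130000, p=-1.152480: f=1.697007 → p ← -1.152480 + 0.13·1.697007 = -0.931869
p(0.26) ≈ -0.9319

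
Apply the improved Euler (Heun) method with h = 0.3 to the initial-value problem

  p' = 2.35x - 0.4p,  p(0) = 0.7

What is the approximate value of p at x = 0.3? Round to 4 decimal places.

0.7268

Heun: k1 = f(x_n, p_n); k2 = f(x_n + h, p_n + h·k1); p_{n+1} = p_n + (h/2)·(k1 + k2).
x=0.000000, p=0.700000:
  k1 = f(0.000000, 0.700000) = -0.280000
  k2 = f(0.300000, 0.616000) = 0.458600
  p ← 0.700000 + (0.3/2)·(-0.280000 + 0.458600) = 0.726790
p(0.3) ≈ 0.7268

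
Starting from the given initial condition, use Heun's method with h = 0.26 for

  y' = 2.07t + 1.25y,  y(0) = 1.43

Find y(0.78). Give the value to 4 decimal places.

Heun: k1 = f(t_n, y_n); k2 = f(t_n + h, y_n + h·k1); y_{n+1} = y_n + (h/2)·(k1 + k2).
t=0.000000, y=1.430000:
  k1 = f(0.000000, 1.430000) = 1.787500
  k2 = f(0.260000, 1.894750) = 2.906637
  y ← 1.430000 + (0.26/2)·(1.787500 + 2.906637) = 2.040238
t=0.260000, y=2.040238:
  k1 = f(0.260000, 2.040238) = 3.088497
  k2 = f(0.520000, 2.843247) = 4.630459
  y ← 2.040238 + (0.26/2)·(3.088497 + 4.630459) = 3.043702
t=0.520000, y=3.043702:
  k1 = f(0.520000, 3.043702) = 4.881028
  k2 = f(0.780000, 4.312769) = 7.005562
  y ← 3.043702 + (0.26/2)·(4.881028 + 7.005562) = 4.588959
y(0.78) ≈ 4.5890

4.5890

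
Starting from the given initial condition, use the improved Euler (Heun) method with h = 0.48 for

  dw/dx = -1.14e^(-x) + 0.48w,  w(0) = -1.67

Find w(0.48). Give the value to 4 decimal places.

-2.6050

Heun: k1 = f(x_n, w_n); k2 = f(x_n + h, w_n + h·k1); w_{n+1} = w_n + (h/2)·(k1 + k2).
x=0.000000, w=-1.670000:
  k1 = f(0.000000, -1.670000) = -1.941600
  k2 = f(0.480000, -2.601968) = -1.954358
  w ← -1.670000 + (0.48/2)·(-1.941600 + (-1.954358)) = -2.605030
w(0.48) ≈ -2.6050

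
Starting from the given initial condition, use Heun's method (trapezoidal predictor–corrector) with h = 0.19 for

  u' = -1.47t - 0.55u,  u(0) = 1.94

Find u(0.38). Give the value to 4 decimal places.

1.4740

Heun: k1 = f(t_n, u_n); k2 = f(t_n + h, u_n + h·k1); u_{n+1} = u_n + (h/2)·(k1 + k2).
t=0.000000, u=1.940000:
  k1 = f(0.000000, 1.940000) = -1.067000
  k2 = f(0.190000, 1.737270) = -1.234799
  u ← 1.940000 + (0.19/2)·(-1.067000 + (-1.234799)) = 1.721329
t=0.190000, u=1.721329:
  k1 = f(0.190000, 1.721329) = -1.226031
  k2 = f(0.380000, 1.488383) = -1.377211
  u ← 1.721329 + (0.19/2)·(-1.226031 + (-1.377211)) = 1.474021
u(0.38) ≈ 1.4740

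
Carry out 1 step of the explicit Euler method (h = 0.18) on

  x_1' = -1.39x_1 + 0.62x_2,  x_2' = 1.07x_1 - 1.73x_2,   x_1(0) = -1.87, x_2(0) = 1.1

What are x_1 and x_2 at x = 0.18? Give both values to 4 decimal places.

Euler on (x_1,x_2): x_1_{n+1} = x_1_n + h·x_1', x_2_{n+1} = x_2_n + h·x_2'.
0.000000: (-1.870000, 1.100000); f=(3.281300, -3.903900) → (-1.279366, 0.397298)
(x_1(0.18), x_2(0.18)) ≈ (-1.2794, 0.3973)

-1.2794, 0.3973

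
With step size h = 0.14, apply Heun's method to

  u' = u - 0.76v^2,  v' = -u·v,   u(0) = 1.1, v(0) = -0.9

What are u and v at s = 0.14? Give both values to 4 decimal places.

Heun on (u,v): k1 = f(s_n, state_n); k2 = f(s_n + h, state_n + h·k1); state_{n+1} = state_n + (h/2)·(k1 + k2).
0.000000: (1.100000, -0.900000)
  k1 = (0.484400, 0.990000)
  predictor → (1.167816, -0.761400)
  k2 = (0.727221, 0.889175)
  → (1.184813, -0.768458)
(u(0.14), v(0.14)) ≈ (1.1848, -0.7685)

1.1848, -0.7685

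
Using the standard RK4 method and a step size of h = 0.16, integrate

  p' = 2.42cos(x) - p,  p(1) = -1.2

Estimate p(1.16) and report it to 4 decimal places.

-0.8548

RK4: k1 = f(x_n, p_n); k2 = f(x_n + h/2, p_n + (h/2)·k1); k3 = f(x_n + h/2, p_n + (h/2)·k2); k4 = f(x_n + h, p_n + h·k3); p_{n+1} = p_n + (h/6)·(k1 + 2k2 + 2k3 + k4).
x=1.000000, p=-1.200000:
  k1 = f(1.000000, -1.200000) = 2.507532
  k2 = f(1.080000, -0.999397) = 2.140012
  k3 = f(1.080000, -1.028799) = 2.169414
  k4 = f(1.160000, -0.852894) = 1.819295
  p ← -1.200000 + (0.16/6)·(k1 + 2k2 + 2k3 + k4) = -0.854782
p(1.16) ≈ -0.8548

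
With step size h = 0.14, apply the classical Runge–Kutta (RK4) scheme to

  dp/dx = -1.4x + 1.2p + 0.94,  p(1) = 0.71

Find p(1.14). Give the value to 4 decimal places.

RK4: k1 = f(x_n, p_n); k2 = f(x_n + h/2, p_n + (h/2)·k1); k3 = f(x_n + h/2, p_n + (h/2)·k2); k4 = f(x_n + h, p_n + h·k3); p_{n+1} = p_n + (h/6)·(k1 + 2k2 + 2k3 + k4).
x=1.000000, p=0.710000:
  k1 = f(1.000000, 0.710000) = 0.392000
  k2 = f(1.070000, 0.737440) = 0.326928
  k3 = f(1.070000, 0.732885) = 0.321462
  k4 = f(1.140000, 0.755005) = 0.250006
  p ← 0.710000 + (0.14/6)·(k1 + 2k2 + 2k3 + k4) = 0.755238
p(1.14) ≈ 0.7552

0.7552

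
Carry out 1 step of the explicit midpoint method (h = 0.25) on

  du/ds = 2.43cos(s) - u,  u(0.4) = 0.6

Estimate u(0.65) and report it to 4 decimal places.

0.9245

Midpoint: k1 = f(s_n, u_n); k2 = f(s_n + h/2, u_n + (h/2)·k1); u_{n+1} = u_n + h·k2.
s=0.400000, u=0.600000:
  k1 = f(0.400000, 0.600000) = 1.638178
  k2 = f(0.525000, 0.804772) = 1.297965
  u ← 0.600000 + 0.25·1.297965 = 0.924491
u(0.65) ≈ 0.9245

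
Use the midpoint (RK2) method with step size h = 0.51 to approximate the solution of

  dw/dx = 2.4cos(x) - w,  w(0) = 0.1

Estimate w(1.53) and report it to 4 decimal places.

0.9312

Midpoint: k1 = f(x_n, w_n); k2 = f(x_n + h/2, w_n + (h/2)·k1); w_{n+1} = w_n + h·k2.
x=0.000000, w=0.100000:
  k1 = f(0.000000, 0.100000) = 2.300000
  k2 = f(0.255000, 0.686500) = 1.635892
  w ← 0.100000 + 0.51·1.635892 = 0.934305
x=0.510000, w=0.934305:
  k1 = f(0.510000, 0.934305) = 1.160282
  k2 = f(0.765000, 1.230177) = 0.501141
  w ← 0.934305 + 0.51·0.501141 = 1.189887
x=1.020000, w=1.189887:
  k1 = f(1.020000, 1.189887) = 0.066192
  k2 = f(1.275000, 1.206766) = -0.507162
  w ← 1.189887 + 0.51·(-0.507162) = 0.931234
w(1.53) ≈ 0.9312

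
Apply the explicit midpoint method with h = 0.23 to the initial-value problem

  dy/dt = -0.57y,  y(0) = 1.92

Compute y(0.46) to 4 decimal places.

1.4784

Midpoint: k1 = f(t_n, y_n); k2 = f(t_n + h/2, y_n + (h/2)·k1); y_{n+1} = y_n + h·k2.
t=0.000000, y=1.920000:
  k1 = f(0.000000, 1.920000) = -1.094400
  k2 = f(0.115000, 1.794144) = -1.022662
  y ← 1.920000 + 0.23·(-1.022662) = 1.684788
t=0.230000, y=1.684788:
  k1 = f(0.230000, 1.684788) = -0.960329
  k2 = f(0.345000, 1.574350) = -0.897379
  y ← 1.684788 + 0.23·(-0.897379) = 1.478390
y(0.46) ≈ 1.4784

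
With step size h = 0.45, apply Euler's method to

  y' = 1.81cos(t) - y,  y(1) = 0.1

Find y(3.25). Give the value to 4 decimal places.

-1.1003

Euler: y_{n+1} = y_n + h·f(t_n, y_n).
t=1.000000, y=0.100000: f=0.877947 → y ← 0.100000 + 0.45·0.877947 = 0.495076
t=1.450000, y=0.495076: f=-0.276966 → y ← 0.495076 + 0.45·(-0.276966) = 0.370441
t=1.900000, y=0.370441: f=-0.955596 → y ← 0.370441 + 0.45·(-0.955596) = -0.059577
t=2.350000, y=-0.059577: f=-1.212334 → y ← -0.059577 + 0.45·(-1.212334) = -0.605127
t=2.800000, y=-0.605127: f=-1.100296 → y ← -0.605127 + 0.45·(-1.100296) = -1.100260
y(3.25) ≈ -1.1003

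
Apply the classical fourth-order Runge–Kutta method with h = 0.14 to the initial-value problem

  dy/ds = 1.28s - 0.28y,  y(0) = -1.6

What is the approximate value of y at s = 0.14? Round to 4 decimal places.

RK4: k1 = f(s_n, y_n); k2 = f(s_n + h/2, y_n + (h/2)·k1); k3 = f(s_n + h/2, y_n + (h/2)·k2); k4 = f(s_n + h, y_n + h·k3); y_{n+1} = y_n + (h/6)·(k1 + 2k2 + 2k3 + k4).
s=0.000000, y=-1.600000:
  k1 = f(0.000000, -1.600000) = 0.448000
  k2 = f(0.070000, -1.568640) = 0.528819
  k3 = f(0.070000, -1.562983) = 0.527235
  k4 = f(0.140000, -1.526187) = 0.606532
  y ← -1.600000 + (0.14/6)·(k1 + 2k2 + 2k3 + k4) = -1.526112
y(0.14) ≈ -1.5261

-1.5261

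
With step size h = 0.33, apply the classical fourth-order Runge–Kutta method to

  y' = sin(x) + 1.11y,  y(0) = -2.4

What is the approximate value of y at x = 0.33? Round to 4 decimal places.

-3.4004

RK4: k1 = f(x_n, y_n); k2 = f(x_n + h/2, y_n + (h/2)·k1); k3 = f(x_n + h/2, y_n + (h/2)·k2); k4 = f(x_n + h, y_n + h·k3); y_{n+1} = y_n + (h/6)·(k1 + 2k2 + 2k3 + k4).
x=0.000000, y=-2.400000:
  k1 = f(0.000000, -2.400000) = -2.664000
  k2 = f(0.165000, -2.839560) = -2.987659
  k3 = f(0.165000, -2.892964) = -3.046937
  k4 = f(0.330000, -3.405489) = -3.456050
  y ← -2.400000 + (0.33/6)·(k1 + 2k2 + 2k3 + k4) = -3.400408
y(0.33) ≈ -3.4004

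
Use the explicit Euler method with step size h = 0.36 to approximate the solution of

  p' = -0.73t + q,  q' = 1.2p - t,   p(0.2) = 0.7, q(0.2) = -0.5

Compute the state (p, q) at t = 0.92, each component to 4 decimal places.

Euler on (p,q): p_{n+1} = p_n + h·p', q_{n+1} = q_n + h·q'.
0.200000: (0.700000, -0.500000); f=(-0.646000, 0.640000) → (0.467440, -0.269600)
0.560000: (0.467440, -0.269600); f=(-0.678400, 0.000928) → (0.223216, -0.269266)
(p(0.92), q(0.92)) ≈ (0.2232, -0.2693)

0.2232, -0.2693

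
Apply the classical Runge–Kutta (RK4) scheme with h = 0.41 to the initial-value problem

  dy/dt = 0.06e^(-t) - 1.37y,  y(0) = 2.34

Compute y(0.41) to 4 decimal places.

RK4: k1 = f(t_n, y_n); k2 = f(t_n + h/2, y_n + (h/2)·k1); k3 = f(t_n + h/2, y_n + (h/2)·k2); k4 = f(t_n + h, y_n + h·k3); y_{n+1} = y_n + (h/6)·(k1 + 2k2 + 2k3 + k4).
t=0.000000, y=2.340000:
  k1 = f(0.000000, 2.340000) = -3.145800
  k2 = f(0.205000, 1.695111) = -2.273423
  k3 = f(0.205000, 1.873948) = -2.518430
  k4 = f(0.410000, 1.307444) = -1.751379
  y ← 2.340000 + (0.41/6)·(k1 + 2k2 + 2k3 + k4) = 1.350473
y(0.41) ≈ 1.3505

1.3505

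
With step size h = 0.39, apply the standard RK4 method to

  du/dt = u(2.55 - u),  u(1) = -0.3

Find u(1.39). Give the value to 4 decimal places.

-1.0028

RK4: k1 = f(t_n, u_n); k2 = f(t_n + h/2, u_n + (h/2)·k1); k3 = f(t_n + h/2, u_n + (h/2)·k2); k4 = f(t_n + h, u_n + h·k3); u_{n+1} = u_n + (h/6)·(k1 + 2k2 + 2k3 + k4).
t=1.000000, u=-0.300000:
  k1 = f(1.000000, -0.300000) = -0.855000
  k2 = f(1.195000, -0.466725) = -1.407981
  k3 = f(1.195000, -0.574556) = -1.795233
  k4 = f(1.390000, -1.000141) = -3.550642
  u ← -0.300000 + (0.39/6)·(k1 + 2k2 + 2k3 + k4) = -1.002785
u(1.39) ≈ -1.0028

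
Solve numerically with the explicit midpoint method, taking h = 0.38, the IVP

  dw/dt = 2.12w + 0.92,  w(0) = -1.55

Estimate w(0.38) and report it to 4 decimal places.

-2.8112

Midpoint: k1 = f(t_n, w_n); k2 = f(t_n + h/2, w_n + (h/2)·k1); w_{n+1} = w_n + h·k2.
t=0.000000, w=-1.550000:
  k1 = f(0.000000, -1.550000) = -2.366000
  k2 = f(0.190000, -1.999540) = -3.319025
  w ← -1.550000 + 0.38·(-3.319025) = -2.811229
w(0.38) ≈ -2.8112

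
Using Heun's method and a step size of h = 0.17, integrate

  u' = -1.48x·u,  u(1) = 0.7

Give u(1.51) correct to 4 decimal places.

Heun: k1 = f(x_n, u_n); k2 = f(x_n + h, u_n + h·k1); u_{n+1} = u_n + (h/2)·(k1 + k2).
x=1.000000, u=0.700000:
  k1 = f(1.000000, 0.700000) = -1.036000
  k2 = f(1.170000, 0.523880) = -0.907151
  u ← 0.700000 + (0.17/2)·(-1.036000 + (-0.907151)) = 0.534832
x=1.170000, u=0.534832:
  k1 = f(1.170000, 0.534832) = -0.926115
  k2 = f(1.340000, 0.377393) = -0.748445
  u ← 0.534832 + (0.17/2)·(-0.926115 + (-0.748445)) = 0.392495
x=1.340000, u=0.392495:
  k1 = f(1.340000, 0.392495) = -0.778395
  k2 = f(1.510000, 0.260167) = -0.581422
  u ← 0.392495 + (0.17/2)·(-0.778395 + (-0.581422)) = 0.276910
u(1.51) ≈ 0.2769

0.2769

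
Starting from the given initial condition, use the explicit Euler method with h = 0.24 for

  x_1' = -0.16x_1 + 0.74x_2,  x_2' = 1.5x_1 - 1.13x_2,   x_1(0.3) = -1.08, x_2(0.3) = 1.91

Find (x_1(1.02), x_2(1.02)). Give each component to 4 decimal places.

-0.3902, 0.1714

Euler on (x_1,x_2): x_1_{n+1} = x_1_n + h·x_1', x_2_{n+1} = x_2_n + h·x_2'.
0.300000: (-1.080000, 1.910000); f=(1.586200, -3.778300) → (-0.699312, 1.003208)
0.540000: (-0.699312, 1.003208); f=(0.854264, -2.182593) → (-0.494289, 0.479386)
0.780000: (-0.494289, 0.479386); f=(0.433832, -1.283139) → (-0.390169, 0.171432)
(x_1(1.02), x_2(1.02)) ≈ (-0.3902, 0.1714)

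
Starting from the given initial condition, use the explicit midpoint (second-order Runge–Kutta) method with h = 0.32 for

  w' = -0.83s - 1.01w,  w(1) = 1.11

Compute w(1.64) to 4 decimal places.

0.0602

Midpoint: k1 = f(s_n, w_n); k2 = f(s_n + h/2, w_n + (h/2)·k1); w_{n+1} = w_n + h·k2.
s=1.000000, w=1.110000:
  k1 = f(1.000000, 1.110000) = -1.951100
  k2 = f(1.160000, 0.797824) = -1.768602
  w ← 1.110000 + 0.32·(-1.768602) = 0.544047
s=1.320000, w=0.544047:
  k1 = f(1.320000, 0.544047) = -1.645088
  k2 = f(1.480000, 0.280833) = -1.512042
  w ← 0.544047 + 0.32·(-1.512042) = 0.060194
w(1.64) ≈ 0.0602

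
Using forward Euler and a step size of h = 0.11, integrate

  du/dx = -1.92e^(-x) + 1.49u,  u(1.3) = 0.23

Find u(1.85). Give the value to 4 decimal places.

0.1565

Euler: u_{n+1} = u_n + h·f(x_n, u_n).
x=1.300000, u=0.230000: f=-0.180561 → u ← 0.230000 + 0.11·(-0.180561) = 0.210138
x=1.410000, u=0.210138: f=-0.155649 → u ← 0.210138 + 0.11·(-0.155649) = 0.193017
x=1.520000, u=0.193017: f=-0.132332 → u ← 0.193017 + 0.11·(-0.132332) = 0.178460
x=1.630000, u=0.178460: f=-0.110279 → u ← 0.178460 + 0.11·(-0.110279) = 0.166330
x=1.740000, u=0.166330: f=-0.089168 → u ← 0.166330 + 0.11·(-0.089168) = 0.156521
u(1.85) ≈ 0.1565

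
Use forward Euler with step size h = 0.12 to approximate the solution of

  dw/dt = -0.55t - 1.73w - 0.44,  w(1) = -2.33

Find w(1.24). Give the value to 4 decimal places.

-1.6839

Euler: w_{n+1} = w_n + h·f(t_n, w_n).
t=1.000000, w=-2.330000: f=3.040900 → w ← -2.330000 + 0.12·3.040900 = -1.965092
t=1.120000, w=-1.965092: f=2.343609 → w ← -1.965092 + 0.12·2.343609 = -1.683859
w(1.24) ≈ -1.6839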